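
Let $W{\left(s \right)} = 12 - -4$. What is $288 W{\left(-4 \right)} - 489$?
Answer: $4119$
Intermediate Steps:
$W{\left(s \right)} = 16$ ($W{\left(s \right)} = 12 + 4 = 16$)
$288 W{\left(-4 \right)} - 489 = 288 \cdot 16 - 489 = 4608 - 489 = 4119$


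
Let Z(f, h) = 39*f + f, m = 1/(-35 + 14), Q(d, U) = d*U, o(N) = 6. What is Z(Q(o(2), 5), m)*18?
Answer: 21600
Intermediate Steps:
Q(d, U) = U*d
m = -1/21 (m = 1/(-21) = -1/21 ≈ -0.047619)
Z(f, h) = 40*f
Z(Q(o(2), 5), m)*18 = (40*(5*6))*18 = (40*30)*18 = 1200*18 = 21600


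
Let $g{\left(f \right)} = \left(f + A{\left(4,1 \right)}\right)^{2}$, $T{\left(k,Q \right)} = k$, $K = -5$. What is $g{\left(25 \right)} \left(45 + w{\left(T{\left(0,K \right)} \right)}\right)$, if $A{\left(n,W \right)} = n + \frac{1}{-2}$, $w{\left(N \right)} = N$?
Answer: $\frac{146205}{4} \approx 36551.0$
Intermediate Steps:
$A{\left(n,W \right)} = - \frac{1}{2} + n$ ($A{\left(n,W \right)} = n - \frac{1}{2} = - \frac{1}{2} + n$)
$g{\left(f \right)} = \left(\frac{7}{2} + f\right)^{2}$ ($g{\left(f \right)} = \left(f + \left(- \frac{1}{2} + 4\right)\right)^{2} = \left(f + \frac{7}{2}\right)^{2} = \left(\frac{7}{2} + f\right)^{2}$)
$g{\left(25 \right)} \left(45 + w{\left(T{\left(0,K \right)} \right)}\right) = \frac{\left(7 + 2 \cdot 25\right)^{2}}{4} \left(45 + 0\right) = \frac{\left(7 + 50\right)^{2}}{4} \cdot 45 = \frac{57^{2}}{4} \cdot 45 = \frac{1}{4} \cdot 3249 \cdot 45 = \frac{3249}{4} \cdot 45 = \frac{146205}{4}$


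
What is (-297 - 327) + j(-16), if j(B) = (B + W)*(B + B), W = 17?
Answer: -656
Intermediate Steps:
j(B) = 2*B*(17 + B) (j(B) = (B + 17)*(B + B) = (17 + B)*(2*B) = 2*B*(17 + B))
(-297 - 327) + j(-16) = (-297 - 327) + 2*(-16)*(17 - 16) = -624 + 2*(-16)*1 = -624 - 32 = -656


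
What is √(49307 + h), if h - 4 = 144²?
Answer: 3*√7783 ≈ 264.66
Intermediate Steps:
h = 20740 (h = 4 + 144² = 4 + 20736 = 20740)
√(49307 + h) = √(49307 + 20740) = √70047 = 3*√7783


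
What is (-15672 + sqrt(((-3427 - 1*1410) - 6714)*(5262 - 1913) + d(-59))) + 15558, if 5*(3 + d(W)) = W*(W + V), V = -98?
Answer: -114 + I*sqrt(967061235)/5 ≈ -114.0 + 6219.5*I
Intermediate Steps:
d(W) = -3 + W*(-98 + W)/5 (d(W) = -3 + (W*(W - 98))/5 = -3 + (W*(-98 + W))/5 = -3 + W*(-98 + W)/5)
(-15672 + sqrt(((-3427 - 1*1410) - 6714)*(5262 - 1913) + d(-59))) + 15558 = (-15672 + sqrt(((-3427 - 1*1410) - 6714)*(5262 - 1913) + (-3 - 98/5*(-59) + (1/5)*(-59)**2))) + 15558 = (-15672 + sqrt(((-3427 - 1410) - 6714)*3349 + (-3 + 5782/5 + (1/5)*3481))) + 15558 = (-15672 + sqrt((-4837 - 6714)*3349 + (-3 + 5782/5 + 3481/5))) + 15558 = (-15672 + sqrt(-11551*3349 + 9248/5)) + 15558 = (-15672 + sqrt(-38684299 + 9248/5)) + 15558 = (-15672 + sqrt(-193412247/5)) + 15558 = (-15672 + I*sqrt(967061235)/5) + 15558 = -114 + I*sqrt(967061235)/5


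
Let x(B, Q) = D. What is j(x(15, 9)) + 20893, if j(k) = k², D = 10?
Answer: 20993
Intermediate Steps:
x(B, Q) = 10
j(x(15, 9)) + 20893 = 10² + 20893 = 100 + 20893 = 20993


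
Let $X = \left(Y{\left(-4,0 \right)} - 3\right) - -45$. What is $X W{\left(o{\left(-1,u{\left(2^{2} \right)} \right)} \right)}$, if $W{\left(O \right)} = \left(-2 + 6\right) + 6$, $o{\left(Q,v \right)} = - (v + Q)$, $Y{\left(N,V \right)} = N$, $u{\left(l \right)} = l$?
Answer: $380$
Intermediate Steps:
$o{\left(Q,v \right)} = - Q - v$ ($o{\left(Q,v \right)} = - (Q + v) = - Q - v$)
$X = 38$ ($X = \left(-4 - 3\right) - -45 = \left(-4 - 3\right) + 45 = -7 + 45 = 38$)
$W{\left(O \right)} = 10$ ($W{\left(O \right)} = 4 + 6 = 10$)
$X W{\left(o{\left(-1,u{\left(2^{2} \right)} \right)} \right)} = 38 \cdot 10 = 380$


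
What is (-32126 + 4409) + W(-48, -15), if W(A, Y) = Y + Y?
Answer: -27747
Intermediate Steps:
W(A, Y) = 2*Y
(-32126 + 4409) + W(-48, -15) = (-32126 + 4409) + 2*(-15) = -27717 - 30 = -27747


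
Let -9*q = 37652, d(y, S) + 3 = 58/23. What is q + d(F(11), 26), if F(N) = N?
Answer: -866095/207 ≈ -4184.0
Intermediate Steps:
d(y, S) = -11/23 (d(y, S) = -3 + 58/23 = -11/23)
q = -37652/9 (q = -⅑*37652 = -37652/9 ≈ -4183.6)
q + d(F(11), 26) = -37652/9 - 11/23 = -866095/207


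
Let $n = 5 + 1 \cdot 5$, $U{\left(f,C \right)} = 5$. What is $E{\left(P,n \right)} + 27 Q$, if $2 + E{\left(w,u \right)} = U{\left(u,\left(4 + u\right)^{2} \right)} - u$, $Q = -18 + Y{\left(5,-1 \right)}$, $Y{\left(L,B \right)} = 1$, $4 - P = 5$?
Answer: $-466$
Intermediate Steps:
$P = -1$ ($P = 4 - 5 = -1$)
$Q = -17$ ($Q = -18 + 1 = -17$)
$n = 10$ ($n = 5 + 5 = 10$)
$E{\left(w,u \right)} = 3 - u$ ($E{\left(w,u \right)} = -2 - \left(-5 + u\right) = 3 - u$)
$E{\left(P,n \right)} + 27 Q = \left(3 - 10\right) + 27 \left(-17\right) = \left(3 - 10\right) - 459 = -7 - 459 = -466$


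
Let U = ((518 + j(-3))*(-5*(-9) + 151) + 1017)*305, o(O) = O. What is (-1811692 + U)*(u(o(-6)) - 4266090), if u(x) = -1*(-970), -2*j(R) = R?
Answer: -126052222299360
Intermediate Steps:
j(R) = -R/2
u(x) = 970
U = 31365895 (U = ((518 - ½*(-3))*(-5*(-9) + 151) + 1017)*305 = ((518 + 3/2)*(45 + 151) + 1017)*305 = ((1039/2)*196 + 1017)*305 = (101822 + 1017)*305 = 102839*305 = 31365895)
(-1811692 + U)*(u(o(-6)) - 4266090) = (-1811692 + 31365895)*(970 - 4266090) = 29554203*(-4265120) = -126052222299360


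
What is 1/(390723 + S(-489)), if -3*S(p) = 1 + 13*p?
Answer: 3/1178525 ≈ 2.5456e-6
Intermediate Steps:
S(p) = -⅓ - 13*p/3 (S(p) = -(1 + 13*p)/3 = -⅓ - 13*p/3)
1/(390723 + S(-489)) = 1/(390723 + (-⅓ - 13/3*(-489))) = 1/(390723 + (-⅓ + 2119)) = 1/(390723 + 6356/3) = 1/(1178525/3) = 3/1178525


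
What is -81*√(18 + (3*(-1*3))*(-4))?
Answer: -243*√6 ≈ -595.23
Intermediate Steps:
-81*√(18 + (3*(-1*3))*(-4)) = -81*√(18 + (3*(-3))*(-4)) = -81*√(18 - 9*(-4)) = -81*√(18 + 36) = -243*√6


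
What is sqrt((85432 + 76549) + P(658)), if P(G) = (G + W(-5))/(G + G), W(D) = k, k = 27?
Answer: sqrt(70132167049)/658 ≈ 402.47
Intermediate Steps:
W(D) = 27
P(G) = (27 + G)/(2*G) (P(G) = (G + 27)/(G + G) = (27 + G)/((2*G)) = (27 + G)*(1/(2*G)) = (27 + G)/(2*G))
sqrt((85432 + 76549) + P(658)) = sqrt((85432 + 76549) + (1/2)*(27 + 658)/658) = sqrt(161981 + (1/2)*(1/658)*685) = sqrt(161981 + 685/1316) = sqrt(213167681/1316) = sqrt(70132167049)/658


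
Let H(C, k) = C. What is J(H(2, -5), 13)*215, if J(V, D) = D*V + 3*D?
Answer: 13975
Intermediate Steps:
J(V, D) = 3*D + D*V
J(H(2, -5), 13)*215 = (13*(3 + 2))*215 = (13*5)*215 = 65*215 = 13975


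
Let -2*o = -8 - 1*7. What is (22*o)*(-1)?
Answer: -165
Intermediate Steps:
o = 15/2 (o = -(-8 - 1*7)/2 = -(-8 - 7)/2 = -½*(-15) = 15/2 ≈ 7.5000)
(22*o)*(-1) = (22*(15/2))*(-1) = 165*(-1) = -165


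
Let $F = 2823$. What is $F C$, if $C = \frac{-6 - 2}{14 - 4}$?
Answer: $- \frac{11292}{5} \approx -2258.4$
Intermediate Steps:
$C = - \frac{4}{5}$ ($C = - \frac{8}{10} = \left(-8\right) \frac{1}{10} = - \frac{4}{5} \approx -0.8$)
$F C = 2823 \left(- \frac{4}{5}\right) = - \frac{11292}{5}$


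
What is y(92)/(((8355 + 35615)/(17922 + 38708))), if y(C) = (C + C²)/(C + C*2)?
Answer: 175553/4397 ≈ 39.926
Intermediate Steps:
y(C) = (C + C²)/(3*C) (y(C) = (C + C²)/(C + 2*C) = (C + C²)/((3*C)) = (C + C²)*(1/(3*C)) = (C + C²)/(3*C))
y(92)/(((8355 + 35615)/(17922 + 38708))) = (⅓ + (⅓)*92)/(((8355 + 35615)/(17922 + 38708))) = (⅓ + 92/3)/((43970/56630)) = 31/((43970*(1/56630))) = 31/(4397/5663) = 31*(5663/4397) = 175553/4397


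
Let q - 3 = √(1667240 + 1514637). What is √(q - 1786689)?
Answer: √(-1786686 + √3181877) ≈ 1336.0*I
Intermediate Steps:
q = 3 + √3181877 (q = 3 + √(1667240 + 1514637) = 3 + √3181877 ≈ 1786.8)
√(q - 1786689) = √((3 + √3181877) - 1786689) = √(-1786686 + √3181877)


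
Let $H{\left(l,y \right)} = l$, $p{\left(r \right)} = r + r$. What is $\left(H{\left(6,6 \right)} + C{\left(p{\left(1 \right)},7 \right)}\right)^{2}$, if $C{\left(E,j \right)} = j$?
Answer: $169$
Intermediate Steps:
$p{\left(r \right)} = 2 r$
$\left(H{\left(6,6 \right)} + C{\left(p{\left(1 \right)},7 \right)}\right)^{2} = \left(6 + 7\right)^{2} = 13^{2} = 169$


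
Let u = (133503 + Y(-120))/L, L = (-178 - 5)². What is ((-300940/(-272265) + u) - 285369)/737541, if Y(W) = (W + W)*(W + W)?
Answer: -57819976145798/149440271991633 ≈ -0.38691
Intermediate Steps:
Y(W) = 4*W² (Y(W) = (2*W)*(2*W) = 4*W²)
L = 33489 (L = (-183)² = 33489)
u = 63701/11163 (u = (133503 + 4*(-120)²)/33489 = (133503 + 4*14400)*(1/33489) = (133503 + 57600)*(1/33489) = 191103*(1/33489) = 63701/11163 ≈ 5.7064)
((-300940/(-272265) + u) - 285369)/737541 = ((-300940/(-272265) + 63701/11163) - 285369)/737541 = ((-300940*(-1/272265) + 63701/11163) - 285369)*(1/737541) = ((60188/54453 + 63701/11163) - 285369)*(1/737541) = (1380196399/202619613 - 285369)*(1/737541) = -57819976145798/202619613*1/737541 = -57819976145798/149440271991633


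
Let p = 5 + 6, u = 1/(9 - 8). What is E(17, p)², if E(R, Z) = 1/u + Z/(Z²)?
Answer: 144/121 ≈ 1.1901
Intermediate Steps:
u = 1 (u = 1/1 = 1)
p = 11
E(R, Z) = 1 + 1/Z (E(R, Z) = 1/1 + Z/(Z²) = 1*1 + Z/Z² = 1 + 1/Z)
E(17, p)² = ((1 + 11)/11)² = ((1/11)*12)² = (12/11)² = 144/121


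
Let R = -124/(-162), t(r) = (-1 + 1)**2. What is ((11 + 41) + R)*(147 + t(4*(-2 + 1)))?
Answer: 209426/27 ≈ 7756.5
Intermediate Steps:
t(r) = 0 (t(r) = 0**2 = 0)
R = 62/81 (R = -124*(-1/162) = 62/81 ≈ 0.76543)
((11 + 41) + R)*(147 + t(4*(-2 + 1))) = ((11 + 41) + 62/81)*(147 + 0) = (52 + 62/81)*147 = (4274/81)*147 = 209426/27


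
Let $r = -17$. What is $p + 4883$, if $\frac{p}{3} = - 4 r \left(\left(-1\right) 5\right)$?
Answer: $3863$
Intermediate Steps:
$p = -1020$ ($p = 3 \left(-4\right) \left(-17\right) \left(\left(-1\right) 5\right) = 3 \cdot 68 \left(-5\right) = 3 \left(-340\right) = -1020$)
$p + 4883 = -1020 + 4883 = 3863$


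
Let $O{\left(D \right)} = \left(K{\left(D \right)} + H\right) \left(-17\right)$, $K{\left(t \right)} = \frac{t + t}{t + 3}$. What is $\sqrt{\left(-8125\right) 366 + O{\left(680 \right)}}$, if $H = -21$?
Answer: $\frac{i \sqrt{1387070918137}}{683} \approx 1724.4 i$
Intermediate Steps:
$K{\left(t \right)} = \frac{2 t}{3 + t}$
$O{\left(D \right)} = 357 - \frac{34 D}{3 + D}$ ($O{\left(D \right)} = \left(\frac{2 D}{3 + D} - 21\right) \left(-17\right) = \left(-21 + \frac{2 D}{3 + D}\right) \left(-17\right) = 357 - \frac{34 D}{3 + D}$)
$\sqrt{\left(-8125\right) 366 + O{\left(680 \right)}} = \sqrt{\left(-8125\right) 366 + \frac{17 \left(63 + 19 \cdot 680\right)}{3 + 680}} = \sqrt{-2973750 + \frac{17 \left(63 + 12920\right)}{683}} = \sqrt{-2973750 + 17 \cdot \frac{1}{683} \cdot 12983} = \sqrt{-2973750 + \frac{220711}{683}} = \sqrt{- \frac{2030850539}{683}} = \frac{i \sqrt{1387070918137}}{683}$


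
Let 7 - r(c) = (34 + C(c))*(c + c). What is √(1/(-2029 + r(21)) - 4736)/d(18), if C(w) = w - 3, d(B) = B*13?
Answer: I*√83781909102/984204 ≈ 0.2941*I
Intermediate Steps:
d(B) = 13*B
C(w) = -3 + w
r(c) = 7 - 2*c*(31 + c) (r(c) = 7 - (34 + (-3 + c))*(c + c) = 7 - (31 + c)*2*c = 7 - 2*c*(31 + c))
√(1/(-2029 + r(21)) - 4736)/d(18) = √(1/(-2029 + (7 - 62*21 - 2*21²)) - 4736)/((13*18)) = √(1/(-2029 + (7 - 1302 - 2*441)) - 4736)/234 = √(1/(-2029 + (7 - 1302 - 882)) - 4736)*(1/234) = √(1/(-2029 - 2177) - 4736)*(1/234) = √(1/(-4206) - 4736)*(1/234) = √(-1/4206 - 4736)*(1/234) = √(-19919617/4206)*(1/234) = (I*√83781909102/4206)*(1/234) = I*√83781909102/984204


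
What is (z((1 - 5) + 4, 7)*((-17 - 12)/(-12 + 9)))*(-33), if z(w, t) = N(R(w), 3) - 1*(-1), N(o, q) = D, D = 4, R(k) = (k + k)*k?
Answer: -1595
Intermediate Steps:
R(k) = 2*k² (R(k) = (2*k)*k = 2*k²)
N(o, q) = 4
z(w, t) = 5 (z(w, t) = 4 - 1*(-1) = 4 + 1 = 5)
(z((1 - 5) + 4, 7)*((-17 - 12)/(-12 + 9)))*(-33) = (5*((-17 - 12)/(-12 + 9)))*(-33) = (5*(-29/(-3)))*(-33) = (5*(-29*(-⅓)))*(-33) = (5*(29/3))*(-33) = (145/3)*(-33) = -1595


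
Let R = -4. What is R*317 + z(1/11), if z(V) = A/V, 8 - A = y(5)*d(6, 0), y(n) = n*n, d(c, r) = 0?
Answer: -1180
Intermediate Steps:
y(n) = n²
A = 8 (A = 8 - 5²*0 = 8 - 25*0 = 8 - 1*0 = 8 + 0 = 8)
z(V) = 8/V
R*317 + z(1/11) = -4*317 + 8/(1/11) = -1268 + 8/(1/11) = -1268 + 8*11 = -1268 + 88 = -1180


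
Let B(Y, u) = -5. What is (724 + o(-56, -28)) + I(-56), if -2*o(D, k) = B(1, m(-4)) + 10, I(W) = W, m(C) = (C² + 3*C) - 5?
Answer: 1331/2 ≈ 665.50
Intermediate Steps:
m(C) = -5 + C² + 3*C
o(D, k) = -5/2 (o(D, k) = -(-5 + 10)/2 = -½*5 = -5/2)
(724 + o(-56, -28)) + I(-56) = (724 - 5/2) - 56 = 1443/2 - 56 = 1331/2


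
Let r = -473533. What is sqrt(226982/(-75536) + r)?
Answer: I*sqrt(168865522978070)/18884 ≈ 688.14*I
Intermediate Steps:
sqrt(226982/(-75536) + r) = sqrt(226982/(-75536) - 473533) = sqrt(226982*(-1/75536) - 473533) = sqrt(-113491/37768 - 473533) = sqrt(-17884507835/37768) = I*sqrt(168865522978070)/18884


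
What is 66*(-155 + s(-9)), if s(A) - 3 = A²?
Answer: -4686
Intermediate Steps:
s(A) = 3 + A²
66*(-155 + s(-9)) = 66*(-155 + (3 + (-9)²)) = 66*(-155 + (3 + 81)) = 66*(-155 + 84) = 66*(-71) = -4686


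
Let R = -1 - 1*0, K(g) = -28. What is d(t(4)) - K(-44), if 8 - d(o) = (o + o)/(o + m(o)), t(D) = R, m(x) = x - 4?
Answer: 107/3 ≈ 35.667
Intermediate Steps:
m(x) = -4 + x
R = -1 (R = -1 + 0 = -1)
t(D) = -1
d(o) = 8 - 2*o/(-4 + 2*o) (d(o) = 8 - (o + o)/(o + (-4 + o)) = 8 - 2*o/(-4 + 2*o))
d(t(4)) - K(-44) = (-16 + 7*(-1))/(-2 - 1) - 1*(-28) = (-16 - 7)/(-3) + 28 = -1/3*(-23) + 28 = 23/3 + 28 = 107/3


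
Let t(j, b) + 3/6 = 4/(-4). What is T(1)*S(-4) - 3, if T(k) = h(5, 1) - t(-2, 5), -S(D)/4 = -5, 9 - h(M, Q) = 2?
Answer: 167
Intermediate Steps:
h(M, Q) = 7 (h(M, Q) = 9 - 1*2 = 9 - 2 = 7)
t(j, b) = -3/2 (t(j, b) = -½ + 4/(-4) = -½ + 4*(-¼) = -½ - 1 = -3/2)
S(D) = 20 (S(D) = -4*(-5) = 20)
T(k) = 17/2 (T(k) = 7 - 1*(-3/2) = 7 + 3/2 = 17/2)
T(1)*S(-4) - 3 = (17/2)*20 - 3 = 170 - 3 = 167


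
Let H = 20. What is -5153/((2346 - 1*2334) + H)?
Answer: -5153/32 ≈ -161.03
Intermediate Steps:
-5153/((2346 - 1*2334) + H) = -5153/((2346 - 1*2334) + 20) = -5153/((2346 - 2334) + 20) = -5153/(12 + 20) = -5153/32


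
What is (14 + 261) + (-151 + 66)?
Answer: 190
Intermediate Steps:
(14 + 261) + (-151 + 66) = 275 - 85 = 190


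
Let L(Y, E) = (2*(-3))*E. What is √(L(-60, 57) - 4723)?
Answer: I*√5065 ≈ 71.169*I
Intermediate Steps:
L(Y, E) = -6*E
√(L(-60, 57) - 4723) = √(-6*57 - 4723) = √(-342 - 4723) = √(-5065) = I*√5065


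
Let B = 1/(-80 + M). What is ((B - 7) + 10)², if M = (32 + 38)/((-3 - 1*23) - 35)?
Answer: 218714521/24502500 ≈ 8.9262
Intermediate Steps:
M = -70/61 (M = 70/((-3 - 23) - 35) = 70/(-26 - 35) = 70/(-61) = 70*(-1/61) = -70/61 ≈ -1.1475)
B = -61/4950 (B = 1/(-80 - 70/61) = 1/(-4950/61) = -61/4950 ≈ -0.012323)
((B - 7) + 10)² = ((-61/4950 - 7) + 10)² = (-34711/4950 + 10)² = (14789/4950)² = 218714521/24502500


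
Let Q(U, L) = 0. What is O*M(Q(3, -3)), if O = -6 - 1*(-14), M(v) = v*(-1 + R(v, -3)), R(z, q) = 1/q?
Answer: 0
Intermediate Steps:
M(v) = -4*v/3 (M(v) = v*(-1 + 1/(-3)) = v*(-1 - ⅓) = v*(-4/3) = -4*v/3)
O = 8 (O = -6 + 14 = 8)
O*M(Q(3, -3)) = 8*(-4/3*0) = 8*0 = 0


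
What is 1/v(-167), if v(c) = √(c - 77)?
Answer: -I*√61/122 ≈ -0.064018*I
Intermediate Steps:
v(c) = √(-77 + c)
1/v(-167) = 1/(√(-77 - 167)) = 1/(√(-244)) = 1/(2*I*√61) = -I*√61/122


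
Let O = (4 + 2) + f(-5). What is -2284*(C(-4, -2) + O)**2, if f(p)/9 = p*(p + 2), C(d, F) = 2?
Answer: -46705516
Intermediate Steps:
f(p) = 9*p*(2 + p) (f(p) = 9*(p*(p + 2)) = 9*(p*(2 + p)) = 9*p*(2 + p))
O = 141 (O = (4 + 2) + 9*(-5)*(2 - 5) = 6 + 9*(-5)*(-3) = 6 + 135 = 141)
-2284*(C(-4, -2) + O)**2 = -2284*(2 + 141)**2 = -2284*143**2 = -2284*20449 = -46705516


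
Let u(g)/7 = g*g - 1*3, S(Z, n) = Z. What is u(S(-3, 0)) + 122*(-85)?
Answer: -10328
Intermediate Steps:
u(g) = -21 + 7*g² (u(g) = 7*(g*g - 1*3) = 7*(g² - 3) = 7*(-3 + g²) = -21 + 7*g²)
u(S(-3, 0)) + 122*(-85) = (-21 + 7*(-3)²) + 122*(-85) = (-21 + 7*9) - 10370 = (-21 + 63) - 10370 = 42 - 10370 = -10328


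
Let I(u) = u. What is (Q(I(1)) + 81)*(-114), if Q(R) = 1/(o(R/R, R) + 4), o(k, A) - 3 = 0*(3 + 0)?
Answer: -64752/7 ≈ -9250.3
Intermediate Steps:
o(k, A) = 3 (o(k, A) = 3 + 0*(3 + 0) = 3 + 0*3 = 3 + 0 = 3)
Q(R) = ⅐ (Q(R) = 1/(3 + 4) = 1/7 = ⅐)
(Q(I(1)) + 81)*(-114) = (⅐ + 81)*(-114) = (568/7)*(-114) = -64752/7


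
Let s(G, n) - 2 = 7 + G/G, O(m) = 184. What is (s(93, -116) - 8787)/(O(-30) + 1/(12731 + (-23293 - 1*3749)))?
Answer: -125607647/2633223 ≈ -47.701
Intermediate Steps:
s(G, n) = 10 (s(G, n) = 2 + (7 + G/G) = 2 + (7 + 1) = 2 + 8 = 10)
(s(93, -116) - 8787)/(O(-30) + 1/(12731 + (-23293 - 1*3749))) = (10 - 8787)/(184 + 1/(12731 + (-23293 - 1*3749))) = -8777/(184 + 1/(12731 + (-23293 - 3749))) = -8777/(184 + 1/(12731 - 27042)) = -8777/(184 + 1/(-14311)) = -8777/(184 - 1/14311) = -8777/2633223/14311 = -8777*14311/2633223 = -125607647/2633223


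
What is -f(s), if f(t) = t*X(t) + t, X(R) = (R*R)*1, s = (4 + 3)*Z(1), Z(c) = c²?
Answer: -350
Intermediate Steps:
s = 7 (s = (4 + 3)*1² = 7*1 = 7)
X(R) = R² (X(R) = R²*1 = R²)
f(t) = t + t³ (f(t) = t*t² + t = t³ + t = t + t³)
-f(s) = -(7 + 7³) = -(7 + 343) = -1*350 = -350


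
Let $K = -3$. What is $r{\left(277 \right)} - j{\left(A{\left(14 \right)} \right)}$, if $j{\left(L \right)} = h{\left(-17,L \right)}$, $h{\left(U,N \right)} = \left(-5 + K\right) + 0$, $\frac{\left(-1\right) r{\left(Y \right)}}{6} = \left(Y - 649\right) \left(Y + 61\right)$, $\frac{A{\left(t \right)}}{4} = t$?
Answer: $754424$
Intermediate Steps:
$A{\left(t \right)} = 4 t$
$r{\left(Y \right)} = - 6 \left(-649 + Y\right) \left(61 + Y\right)$ ($r{\left(Y \right)} = - 6 \left(Y - 649\right) \left(Y + 61\right) = - 6 \left(-649 + Y\right) \left(61 + Y\right)$)
$h{\left(U,N \right)} = -8$ ($h{\left(U,N \right)} = \left(-5 - 3\right) + 0 = -8 + 0 = -8$)
$j{\left(L \right)} = -8$
$r{\left(277 \right)} - j{\left(A{\left(14 \right)} \right)} = \left(237534 - 6 \cdot 277^{2} + 3528 \cdot 277\right) - -8 = \left(237534 - 460374 + 977256\right) + 8 = 754416 + 8 = 754424$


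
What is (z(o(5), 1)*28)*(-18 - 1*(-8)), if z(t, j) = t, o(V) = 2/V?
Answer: -112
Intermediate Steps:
(z(o(5), 1)*28)*(-18 - 1*(-8)) = ((2/5)*28)*(-18 - 1*(-8)) = ((2*(⅕))*28)*(-18 + 8) = ((⅖)*28)*(-10) = (56/5)*(-10) = -112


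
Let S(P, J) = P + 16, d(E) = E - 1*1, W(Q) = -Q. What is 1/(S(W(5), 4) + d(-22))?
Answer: -1/12 ≈ -0.083333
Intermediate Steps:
d(E) = -1 + E (d(E) = E - 1 = -1 + E)
S(P, J) = 16 + P
1/(S(W(5), 4) + d(-22)) = 1/((16 - 1*5) + (-1 - 22)) = 1/((16 - 5) - 23) = 1/(11 - 23) = 1/(-12) = -1/12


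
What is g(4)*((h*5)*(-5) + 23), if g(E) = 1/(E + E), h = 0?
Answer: 23/8 ≈ 2.8750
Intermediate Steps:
g(E) = 1/(2*E)
g(4)*((h*5)*(-5) + 23) = ((1/2)/4)*((0*5)*(-5) + 23) = ((1/2)*(1/4))*(0*(-5) + 23) = (0 + 23)/8 = (1/8)*23 = 23/8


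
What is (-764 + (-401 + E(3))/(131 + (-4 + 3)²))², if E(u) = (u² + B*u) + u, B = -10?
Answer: 10255005289/17424 ≈ 5.8856e+5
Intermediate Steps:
E(u) = u² - 9*u (E(u) = (u² - 10*u) + u = u² - 9*u)
(-764 + (-401 + E(3))/(131 + (-4 + 3)²))² = (-764 + (-401 + 3*(-9 + 3))/(131 + (-4 + 3)²))² = (-764 + (-401 + 3*(-6))/(131 + (-1)²))² = (-764 + (-401 - 18)/(131 + 1))² = (-764 - 419/132)² = (-101267/132)² = 10255005289/17424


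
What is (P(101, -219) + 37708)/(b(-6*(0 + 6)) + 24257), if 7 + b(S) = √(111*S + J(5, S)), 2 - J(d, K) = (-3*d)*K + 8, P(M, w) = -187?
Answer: 454942125/294033521 - 37521*I*√4542/588067042 ≈ 1.5472 - 0.0043*I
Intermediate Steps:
J(d, K) = -6 + 3*K*d (J(d, K) = 2 - ((-3*d)*K + 8) = 2 - (-3*K*d + 8) = 2 - (8 - 3*K*d) = 2 + (-8 + 3*K*d) = -6 + 3*K*d)
b(S) = -7 + √(-6 + 126*S) (b(S) = -7 + √(111*S + (-6 + 3*S*5)) = -7 + √(111*S + (-6 + 15*S)) = -7 + √(-6 + 126*S))
(P(101, -219) + 37708)/(b(-6*(0 + 6)) + 24257) = (-187 + 37708)/((-7 + √(-6 + 126*(-6*(0 + 6)))) + 24257) = 37521/((-7 + √(-6 + 126*(-6*6))) + 24257) = 37521/((-7 + √(-6 + 126*(-36))) + 24257) = 37521/((-7 + √(-6 - 4536)) + 24257) = 37521/((-7 + √(-4542)) + 24257) = 37521/((-7 + I*√4542) + 24257) = 37521/(24250 + I*√4542)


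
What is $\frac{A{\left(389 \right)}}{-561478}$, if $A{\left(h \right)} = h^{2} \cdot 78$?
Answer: $- \frac{5901519}{280739} \approx -21.021$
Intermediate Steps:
$A{\left(h \right)} = 78 h^{2}$
$\frac{A{\left(389 \right)}}{-561478} = \frac{78 \cdot 389^{2}}{-561478} = 78 \cdot 151321 \left(- \frac{1}{561478}\right) = 11803038 \left(- \frac{1}{561478}\right) = - \frac{5901519}{280739}$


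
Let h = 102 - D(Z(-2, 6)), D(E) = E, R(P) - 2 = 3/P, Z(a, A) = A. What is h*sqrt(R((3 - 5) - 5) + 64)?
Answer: 288*sqrt(357)/7 ≈ 777.37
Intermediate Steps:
R(P) = 2 + 3/P
h = 96 (h = 102 - 1*6 = 102 - 6 = 96)
h*sqrt(R((3 - 5) - 5) + 64) = 96*sqrt((2 + 3/((3 - 5) - 5)) + 64) = 96*sqrt((2 + 3/(-2 - 5)) + 64) = 96*sqrt((2 + 3/(-7)) + 64) = 96*sqrt((2 + 3*(-1/7)) + 64) = 96*sqrt((2 - 3/7) + 64) = 96*sqrt(11/7 + 64) = 96*sqrt(459/7) = 96*(3*sqrt(357)/7) = 288*sqrt(357)/7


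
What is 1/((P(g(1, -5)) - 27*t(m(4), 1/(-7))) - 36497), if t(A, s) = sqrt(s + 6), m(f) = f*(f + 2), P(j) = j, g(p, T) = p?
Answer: -255472/9323676223 + 27*sqrt(287)/9323676223 ≈ -2.7351e-5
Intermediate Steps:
m(f) = f*(2 + f)
t(A, s) = sqrt(6 + s)
1/((P(g(1, -5)) - 27*t(m(4), 1/(-7))) - 36497) = 1/((1 - 27*sqrt(6 + 1/(-7))) - 36497) = 1/((1 - 27*sqrt(6 - 1/7)) - 36497) = 1/((1 - 27*sqrt(287)/7) - 36497) = 1/(-36496 - 27*sqrt(287)/7)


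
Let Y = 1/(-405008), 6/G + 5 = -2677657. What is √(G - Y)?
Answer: √466199785750569/45186438804 ≈ 0.00047784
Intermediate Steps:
G = -1/446277 (G = 6/(-5 - 2677657) = 6/(-2677662) = 6*(-1/2677662) = -1/446277 ≈ -2.2408e-6)
Y = -1/405008 ≈ -2.4691e-6
√(G - Y) = √(-1/446277 - 1*(-1/405008)) = √(-1/446277 + 1/405008) = √(41269/180745755216) = √466199785750569/45186438804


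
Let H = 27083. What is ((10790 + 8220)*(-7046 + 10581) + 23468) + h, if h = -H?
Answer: 67196735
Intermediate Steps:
h = -27083 (h = -1*27083 = -27083)
((10790 + 8220)*(-7046 + 10581) + 23468) + h = ((10790 + 8220)*(-7046 + 10581) + 23468) - 27083 = (19010*3535 + 23468) - 27083 = (67200350 + 23468) - 27083 = 67223818 - 27083 = 67196735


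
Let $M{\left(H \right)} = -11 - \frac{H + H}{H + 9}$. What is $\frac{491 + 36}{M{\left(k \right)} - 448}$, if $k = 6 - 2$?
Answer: $- \frac{6851}{5975} \approx -1.1466$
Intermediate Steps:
$k = 4$
$M{\left(H \right)} = -11 - \frac{2 H}{9 + H}$
$\frac{491 + 36}{M{\left(k \right)} - 448} = \frac{491 + 36}{\frac{-99 - 52}{9 + 4} - 448} = \frac{527}{\frac{-99 - 52}{13} - 448} = \frac{527}{\frac{1}{13} \left(-151\right) - 448} = \frac{527}{- \frac{151}{13} - 448} = \frac{527}{- \frac{5975}{13}} = 527 \left(- \frac{13}{5975}\right) = - \frac{6851}{5975}$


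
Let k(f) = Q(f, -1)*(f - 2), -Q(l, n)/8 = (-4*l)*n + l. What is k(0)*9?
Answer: 0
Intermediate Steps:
Q(l, n) = -8*l + 32*l*n (Q(l, n) = -8*((-4*l)*n + l) = -8*(-4*l*n + l) = -8*(l - 4*l*n) = -8*l + 32*l*n)
k(f) = -40*f*(-2 + f) (k(f) = (8*f*(-1 + 4*(-1)))*(f - 2) = (8*f*(-1 - 4))*(-2 + f) = (8*f*(-5))*(-2 + f) = (-40*f)*(-2 + f) = -40*f*(-2 + f))
k(0)*9 = (40*0*(2 - 1*0))*9 = (40*0*(2 + 0))*9 = (40*0*2)*9 = 0*9 = 0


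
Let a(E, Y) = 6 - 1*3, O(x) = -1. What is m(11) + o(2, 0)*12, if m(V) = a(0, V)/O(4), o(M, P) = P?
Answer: -3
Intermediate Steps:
a(E, Y) = 3 (a(E, Y) = 6 - 3 = 3)
m(V) = -3 (m(V) = 3/(-1) = 3*(-1) = -3)
m(11) + o(2, 0)*12 = -3 + 0*12 = -3 + 0 = -3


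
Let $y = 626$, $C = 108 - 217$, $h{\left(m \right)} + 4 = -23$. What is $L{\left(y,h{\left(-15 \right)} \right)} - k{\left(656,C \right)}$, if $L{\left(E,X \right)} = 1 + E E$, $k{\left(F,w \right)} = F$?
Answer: $391221$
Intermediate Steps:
$h{\left(m \right)} = -27$ ($h{\left(m \right)} = -4 - 23 = -27$)
$C = -109$ ($C = 108 - 217 = -109$)
$L{\left(E,X \right)} = 1 + E^{2}$
$L{\left(y,h{\left(-15 \right)} \right)} - k{\left(656,C \right)} = \left(1 + 626^{2}\right) - 656 = \left(1 + 391876\right) - 656 = 391877 - 656 = 391221$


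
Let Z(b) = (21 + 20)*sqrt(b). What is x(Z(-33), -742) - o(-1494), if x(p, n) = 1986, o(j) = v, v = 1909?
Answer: 77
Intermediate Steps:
o(j) = 1909
Z(b) = 41*sqrt(b)
x(Z(-33), -742) - o(-1494) = 1986 - 1*1909 = 1986 - 1909 = 77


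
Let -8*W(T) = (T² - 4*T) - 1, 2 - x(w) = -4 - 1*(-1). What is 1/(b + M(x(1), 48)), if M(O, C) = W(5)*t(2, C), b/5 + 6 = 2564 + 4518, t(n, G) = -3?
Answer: 2/70763 ≈ 2.8263e-5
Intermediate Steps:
x(w) = 5 (x(w) = 2 - (-4 - 1*(-1)) = 2 - (-4 + 1) = 2 - 1*(-3) = 2 + 3 = 5)
W(T) = ⅛ + T/2 - T²/8 (W(T) = -((T² - 4*T) - 1)/8 = -(-1 + T² - 4*T)/8 = ⅛ + T/2 - T²/8)
b = 35380 (b = -30 + 5*(2564 + 4518) = -30 + 5*7082 = -30 + 35410 = 35380)
M(O, C) = 3/2 (M(O, C) = (⅛ + (½)*5 - ⅛*5²)*(-3) = (⅛ + 5/2 - ⅛*25)*(-3) = (⅛ + 5/2 - 25/8)*(-3) = -½*(-3) = 3/2)
1/(b + M(x(1), 48)) = 1/(35380 + 3/2) = 1/(70763/2) = 2/70763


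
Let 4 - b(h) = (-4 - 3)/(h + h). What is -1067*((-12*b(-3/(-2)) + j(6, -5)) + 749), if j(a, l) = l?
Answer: -712756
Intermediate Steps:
b(h) = 4 + 7/(2*h) (b(h) = 4 - (-4 - 3)/(h + h) = 4 - (-7)/(2*h) = 4 + 7/(2*h))
-1067*((-12*b(-3/(-2)) + j(6, -5)) + 749) = -1067*((-12*(4 + 7/(2*((-3/(-2))))) - 5) + 749) = -1067*((-12*(4 + 7/(2*((-3*(-1/2))))) - 5) + 749) = -1067*((-12*(4 + 7/(2*(3/2))) - 5) + 749) = -1067*((-12*(4 + (7/2)*(2/3)) - 5) + 749) = -1067*((-12*(4 + 7/3) - 5) + 749) = -1067*((-12*19/3 - 5) + 749) = -1067*((-76 - 5) + 749) = -1067*(-81 + 749) = -1067*668 = -712756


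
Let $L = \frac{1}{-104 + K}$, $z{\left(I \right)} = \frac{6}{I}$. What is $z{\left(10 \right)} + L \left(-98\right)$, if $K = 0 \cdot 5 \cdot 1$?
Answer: $\frac{401}{260} \approx 1.5423$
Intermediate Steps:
$K = 0$ ($K = 0 \cdot 1 = 0$)
$L = - \frac{1}{104}$ ($L = \frac{1}{-104 + 0} = \frac{1}{-104} = - \frac{1}{104} \approx -0.0096154$)
$z{\left(10 \right)} + L \left(-98\right) = \frac{6}{10} - - \frac{49}{52} = 6 \cdot \frac{1}{10} + \frac{49}{52} = \frac{3}{5} + \frac{49}{52} = \frac{401}{260}$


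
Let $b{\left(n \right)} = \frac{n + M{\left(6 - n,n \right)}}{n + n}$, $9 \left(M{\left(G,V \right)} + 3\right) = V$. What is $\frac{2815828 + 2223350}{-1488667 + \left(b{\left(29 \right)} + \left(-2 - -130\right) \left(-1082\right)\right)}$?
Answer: $- \frac{2630450916}{849378823} \approx -3.0969$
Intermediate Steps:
$M{\left(G,V \right)} = -3 + \frac{V}{9}$
$b{\left(n \right)} = \frac{-3 + \frac{10 n}{9}}{2 n}$ ($b{\left(n \right)} = \frac{n + \left(-3 + \frac{n}{9}\right)}{n + n} = \frac{-3 + \frac{10 n}{9}}{2 n}$)
$\frac{2815828 + 2223350}{-1488667 + \left(b{\left(29 \right)} + \left(-2 - -130\right) \left(-1082\right)\right)} = \frac{2815828 + 2223350}{-1488667 + \left(\frac{-27 + 10 \cdot 29}{18 \cdot 29} + \left(-2 - -130\right) \left(-1082\right)\right)} = \frac{5039178}{-1488667 + \left(\frac{1}{18} \cdot \frac{1}{29} \left(-27 + 290\right) + \left(-2 + 130\right) \left(-1082\right)\right)} = \frac{5039178}{-1488667 + \left(\frac{1}{18} \cdot \frac{1}{29} \cdot 263 + 128 \left(-1082\right)\right)} = \frac{5039178}{-1488667 + \left(\frac{263}{522} - 138496\right)} = \frac{5039178}{-1488667 - \frac{72294649}{522}} = \frac{5039178}{- \frac{849378823}{522}} = 5039178 \left(- \frac{522}{849378823}\right) = - \frac{2630450916}{849378823}$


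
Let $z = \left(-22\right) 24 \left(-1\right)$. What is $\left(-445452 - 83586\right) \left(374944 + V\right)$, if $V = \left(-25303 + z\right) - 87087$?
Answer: $-139180375116$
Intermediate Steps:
$z = 528$ ($z = \left(-528\right) \left(-1\right) = 528$)
$V = -111862$ ($V = \left(-25303 + 528\right) - 87087 = -24775 - 87087 = -111862$)
$\left(-445452 - 83586\right) \left(374944 + V\right) = \left(-445452 - 83586\right) \left(374944 - 111862\right) = \left(-529038\right) 263082 = -139180375116$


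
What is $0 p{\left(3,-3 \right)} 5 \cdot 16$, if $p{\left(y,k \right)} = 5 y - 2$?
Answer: $0$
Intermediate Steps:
$p{\left(y,k \right)} = -2 + 5 y$
$0 p{\left(3,-3 \right)} 5 \cdot 16 = 0 \left(-2 + 5 \cdot 3\right) 5 \cdot 16 = 0 \left(-2 + 15\right) 5 \cdot 16 = 0 \cdot 13 \cdot 5 \cdot 16 = 0 \cdot 5 \cdot 16 = 0 \cdot 16 = 0$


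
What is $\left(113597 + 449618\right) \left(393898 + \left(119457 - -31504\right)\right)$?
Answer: $306872761685$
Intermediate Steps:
$\left(113597 + 449618\right) \left(393898 + \left(119457 - -31504\right)\right) = 563215 \left(393898 + \left(119457 + 31504\right)\right) = 563215 \left(393898 + 150961\right) = 563215 \cdot 544859 = 306872761685$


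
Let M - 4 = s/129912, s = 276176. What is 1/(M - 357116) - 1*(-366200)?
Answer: 2123633073468961/5799107246 ≈ 3.6620e+5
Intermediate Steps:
M = 99478/16239 (M = 4 + 276176/129912 = 4 + 276176*(1/129912) = 4 + 34522/16239 = 99478/16239 ≈ 6.1259)
1/(M - 357116) - 1*(-366200) = 1/(99478/16239 - 357116) - 1*(-366200) = 1/(-5799107246/16239) + 366200 = -16239/5799107246 + 366200 = 2123633073468961/5799107246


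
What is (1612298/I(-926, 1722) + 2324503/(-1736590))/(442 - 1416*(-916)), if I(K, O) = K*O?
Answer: -406655498846/224557799600920065 ≈ -1.8109e-6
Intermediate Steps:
(1612298/I(-926, 1722) + 2324503/(-1736590))/(442 - 1416*(-916)) = (1612298/((-926*1722)) + 2324503/(-1736590))/(442 - 1416*(-916)) = (1612298/(-1594572) + 2324503*(-1/1736590))/(442 + 1297056) = (1612298*(-1/1594572) - 2324503/1736590)/1297498 = (-806149/797286 - 2324503/1736590)*(1/1297498) = -813310997692/346139723685*1/1297498 = -406655498846/224557799600920065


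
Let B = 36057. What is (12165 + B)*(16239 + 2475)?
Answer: 902426508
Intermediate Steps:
(12165 + B)*(16239 + 2475) = (12165 + 36057)*(16239 + 2475) = 48222*18714 = 902426508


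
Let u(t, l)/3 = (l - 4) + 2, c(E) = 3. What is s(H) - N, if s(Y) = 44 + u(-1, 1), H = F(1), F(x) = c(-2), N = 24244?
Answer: -24203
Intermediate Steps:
F(x) = 3
u(t, l) = -6 + 3*l (u(t, l) = 3*((l - 4) + 2) = 3*((-4 + l) + 2) = 3*(-2 + l) = -6 + 3*l)
H = 3
s(Y) = 41 (s(Y) = 44 + (-6 + 3*1) = 44 + (-6 + 3) = 44 - 3 = 41)
s(H) - N = 41 - 1*24244 = 41 - 24244 = -24203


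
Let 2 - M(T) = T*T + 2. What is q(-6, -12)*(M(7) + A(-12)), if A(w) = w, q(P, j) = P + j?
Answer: 1098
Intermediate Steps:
M(T) = -T**2 (M(T) = 2 - (T*T + 2) = 2 - (T**2 + 2) = 2 - (2 + T**2) = 2 + (-2 - T**2) = -T**2)
q(-6, -12)*(M(7) + A(-12)) = (-6 - 12)*(-1*7**2 - 12) = -18*(-1*49 - 12) = -18*(-49 - 12) = -18*(-61) = 1098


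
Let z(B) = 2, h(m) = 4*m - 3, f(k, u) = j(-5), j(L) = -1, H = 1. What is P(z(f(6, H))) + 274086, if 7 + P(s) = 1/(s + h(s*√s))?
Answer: 34808034/127 + 8*√2/127 ≈ 2.7408e+5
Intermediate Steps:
f(k, u) = -1
h(m) = -3 + 4*m
P(s) = -7 + 1/(-3 + s + 4*s^(3/2)) (P(s) = -7 + 1/(s + (-3 + 4*(s*√s))) = -7 + 1/(s + (-3 + 4*s^(3/2))) = -7 + 1/(-3 + s + 4*s^(3/2)))
P(z(f(6, H))) + 274086 = (22 - 56*√2 - 7*2)/(-3 + 2 + 4*2^(3/2)) + 274086 = (22 - 56*√2 - 14)/(-3 + 2 + 4*(2*√2)) + 274086 = (22 - 56*√2 - 14)/(-3 + 2 + 8*√2) + 274086 = (8 - 56*√2)/(-1 + 8*√2) + 274086 = 274086 + (8 - 56*√2)/(-1 + 8*√2)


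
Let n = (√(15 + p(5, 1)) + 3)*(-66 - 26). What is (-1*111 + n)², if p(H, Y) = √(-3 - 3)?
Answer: (387 + 92*√(15 + I*√6))² ≈ 5.5343e+5 + 43176.0*I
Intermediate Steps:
p(H, Y) = I*√6 (p(H, Y) = √(-6) = I*√6)
n = -276 - 92*√(15 + I*√6) (n = (√(15 + I*√6) + 3)*(-66 - 26) = (3 + √(15 + I*√6))*(-92) = -276 - 92*√(15 + I*√6) ≈ -633.49 - 28.997*I)
(-1*111 + n)² = (-1*111 + (-276 - 92*√(15 + I*√6)))² = (-111 + (-276 - 92*√(15 + I*√6)))² = (-387 - 92*√(15 + I*√6))²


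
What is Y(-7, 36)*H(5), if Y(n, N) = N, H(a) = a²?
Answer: 900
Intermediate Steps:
Y(-7, 36)*H(5) = 36*5² = 36*25 = 900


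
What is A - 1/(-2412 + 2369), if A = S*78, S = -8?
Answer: -26831/43 ≈ -623.98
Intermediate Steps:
A = -624 (A = -8*78 = -624)
A - 1/(-2412 + 2369) = -624 - 1/(-2412 + 2369) = -624 - 1/(-43) = -624 - 1*(-1/43) = -624 + 1/43 = -26831/43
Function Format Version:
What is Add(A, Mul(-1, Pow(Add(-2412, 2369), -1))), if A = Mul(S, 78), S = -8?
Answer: Rational(-26831, 43) ≈ -623.98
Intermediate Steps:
A = -624 (A = Mul(-8, 78) = -624)
Add(A, Mul(-1, Pow(Add(-2412, 2369), -1))) = Add(-624, Mul(-1, Pow(Add(-2412, 2369), -1))) = Add(-624, Mul(-1, Pow(-43, -1))) = Add(-624, Mul(-1, Rational(-1, 43))) = Add(-624, Rational(1, 43)) = Rational(-26831, 43)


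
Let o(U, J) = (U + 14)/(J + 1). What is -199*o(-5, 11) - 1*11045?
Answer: -44777/4 ≈ -11194.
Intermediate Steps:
o(U, J) = (14 + U)/(1 + J)
-199*o(-5, 11) - 1*11045 = -199*(14 - 5)/(1 + 11) - 1*11045 = -199*9/12 - 11045 = -199*¾ - 11045 = -597/4 - 11045 = -44777/4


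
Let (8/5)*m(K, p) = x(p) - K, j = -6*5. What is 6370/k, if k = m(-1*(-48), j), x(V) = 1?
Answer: -10192/47 ≈ -216.85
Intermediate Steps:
j = -30
m(K, p) = 5/8 - 5*K/8 (m(K, p) = 5*(1 - K)/8 = 5/8 - 5*K/8)
k = -235/8 (k = 5/8 - (-5)*(-48)/8 = 5/8 - 5/8*48 = 5/8 - 30 = -235/8 ≈ -29.375)
6370/k = 6370/(-235/8) = 6370*(-8/235) = -10192/47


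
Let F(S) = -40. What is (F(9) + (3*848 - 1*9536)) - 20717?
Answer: -27749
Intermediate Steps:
(F(9) + (3*848 - 1*9536)) - 20717 = (-40 + (3*848 - 1*9536)) - 20717 = (-40 + (2544 - 9536)) - 20717 = (-40 - 6992) - 20717 = -7032 - 20717 = -27749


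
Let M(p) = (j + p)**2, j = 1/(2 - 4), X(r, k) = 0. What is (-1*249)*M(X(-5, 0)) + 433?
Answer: 1483/4 ≈ 370.75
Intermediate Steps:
j = -1/2 (j = 1/(-2) = -1/2 ≈ -0.50000)
M(p) = (-1/2 + p)**2
(-1*249)*M(X(-5, 0)) + 433 = (-1*249)*((-1 + 2*0)**2/4) + 433 = -249*(-1 + 0)**2/4 + 433 = -249*(-1)**2/4 + 433 = -249/4 + 433 = 1483/4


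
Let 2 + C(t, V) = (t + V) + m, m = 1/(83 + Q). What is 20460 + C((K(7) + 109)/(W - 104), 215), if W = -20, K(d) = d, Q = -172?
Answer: 57034195/2759 ≈ 20672.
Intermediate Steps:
m = -1/89 (m = 1/(83 - 172) = 1/(-89) = -1/89 ≈ -0.011236)
C(t, V) = -179/89 + V + t (C(t, V) = -2 + ((t + V) - 1/89) = -2 + ((V + t) - 1/89) = -2 + (-1/89 + V + t) = -179/89 + V + t)
20460 + C((K(7) + 109)/(W - 104), 215) = 20460 + (-179/89 + 215 + (7 + 109)/(-20 - 104)) = 20460 + (-179/89 + 215 + 116/(-124)) = 20460 + (-179/89 + 215 + 116*(-1/124)) = 20460 + (-179/89 + 215 - 29/31) = 20460 + 585055/2759 = 57034195/2759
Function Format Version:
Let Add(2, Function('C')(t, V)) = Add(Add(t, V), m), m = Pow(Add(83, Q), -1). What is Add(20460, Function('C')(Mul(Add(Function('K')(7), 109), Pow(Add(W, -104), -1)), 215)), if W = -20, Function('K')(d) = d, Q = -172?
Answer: Rational(57034195, 2759) ≈ 20672.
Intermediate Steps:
m = Rational(-1, 89) (m = Pow(Add(83, -172), -1) = Pow(-89, -1) = Rational(-1, 89) ≈ -0.011236)
Function('C')(t, V) = Add(Rational(-179, 89), V, t) (Function('C')(t, V) = Add(-2, Add(Add(t, V), Rational(-1, 89))) = Add(-2, Add(Add(V, t), Rational(-1, 89))) = Add(-2, Add(Rational(-1, 89), V, t)) = Add(Rational(-179, 89), V, t))
Add(20460, Function('C')(Mul(Add(Function('K')(7), 109), Pow(Add(W, -104), -1)), 215)) = Add(20460, Add(Rational(-179, 89), 215, Mul(Add(7, 109), Pow(Add(-20, -104), -1)))) = Add(20460, Add(Rational(-179, 89), 215, Mul(116, Pow(-124, -1)))) = Add(20460, Add(Rational(-179, 89), 215, Mul(116, Rational(-1, 124)))) = Add(20460, Add(Rational(-179, 89), 215, Rational(-29, 31))) = Add(20460, Rational(585055, 2759)) = Rational(57034195, 2759)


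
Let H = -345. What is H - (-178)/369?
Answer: -127127/369 ≈ -344.52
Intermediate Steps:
H - (-178)/369 = -345 - (-178)/369 = -345 - 1*(-178/369) = -345 + 178/369 = -127127/369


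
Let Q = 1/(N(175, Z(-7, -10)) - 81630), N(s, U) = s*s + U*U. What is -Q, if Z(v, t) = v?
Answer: 1/50956 ≈ 1.9625e-5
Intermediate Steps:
N(s, U) = U² + s² (N(s, U) = s² + U² = U² + s²)
Q = -1/50956 (Q = 1/(((-7)² + 175²) - 81630) = 1/((49 + 30625) - 81630) = 1/(30674 - 81630) = 1/(-50956) = -1/50956 ≈ -1.9625e-5)
-Q = -1*(-1/50956) = 1/50956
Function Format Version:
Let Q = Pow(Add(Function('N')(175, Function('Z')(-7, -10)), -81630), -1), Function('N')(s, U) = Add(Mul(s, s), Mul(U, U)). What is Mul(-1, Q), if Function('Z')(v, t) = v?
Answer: Rational(1, 50956) ≈ 1.9625e-5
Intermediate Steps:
Function('N')(s, U) = Add(Pow(U, 2), Pow(s, 2)) (Function('N')(s, U) = Add(Pow(s, 2), Pow(U, 2)) = Add(Pow(U, 2), Pow(s, 2)))
Q = Rational(-1, 50956) (Q = Pow(Add(Add(Pow(-7, 2), Pow(175, 2)), -81630), -1) = Pow(Add(Add(49, 30625), -81630), -1) = Pow(Add(30674, -81630), -1) = Pow(-50956, -1) = Rational(-1, 50956) ≈ -1.9625e-5)
Mul(-1, Q) = Mul(-1, Rational(-1, 50956)) = Rational(1, 50956)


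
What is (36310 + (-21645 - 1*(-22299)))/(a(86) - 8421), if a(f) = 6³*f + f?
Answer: 36964/10241 ≈ 3.6094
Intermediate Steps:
a(f) = 217*f (a(f) = 216*f + f = 217*f)
(36310 + (-21645 - 1*(-22299)))/(a(86) - 8421) = (36310 + (-21645 - 1*(-22299)))/(217*86 - 8421) = (36310 + (-21645 + 22299))/(18662 - 8421) = (36310 + 654)/10241 = 36964*(1/10241) = 36964/10241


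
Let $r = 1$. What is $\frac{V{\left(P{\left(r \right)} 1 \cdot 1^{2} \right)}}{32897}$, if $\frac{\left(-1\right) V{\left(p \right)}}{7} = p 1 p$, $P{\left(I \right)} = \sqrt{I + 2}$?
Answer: $- \frac{21}{32897} \approx -0.00063836$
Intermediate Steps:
$P{\left(I \right)} = \sqrt{2 + I}$
$V{\left(p \right)} = - 7 p^{2}$ ($V{\left(p \right)} = - 7 p 1 p = - 7 p p = - 7 p^{2}$)
$\frac{V{\left(P{\left(r \right)} 1 \cdot 1^{2} \right)}}{32897} = \frac{\left(-7\right) \left(\sqrt{2 + 1} \cdot 1 \cdot 1^{2}\right)^{2}}{32897} = - 7 \left(\sqrt{3} \cdot 1 \cdot 1\right)^{2} \cdot \frac{1}{32897} = - 7 \left(\sqrt{3} \cdot 1\right)^{2} \cdot \frac{1}{32897} = - 7 \left(\sqrt{3}\right)^{2} \cdot \frac{1}{32897} = \left(-7\right) 3 \cdot \frac{1}{32897} = \left(-21\right) \frac{1}{32897} = - \frac{21}{32897}$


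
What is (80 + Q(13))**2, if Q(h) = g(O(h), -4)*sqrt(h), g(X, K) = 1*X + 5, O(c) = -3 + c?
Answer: 9325 + 2400*sqrt(13) ≈ 17978.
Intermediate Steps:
g(X, K) = 5 + X (g(X, K) = X + 5 = 5 + X)
Q(h) = sqrt(h)*(2 + h) (Q(h) = (5 + (-3 + h))*sqrt(h) = (2 + h)*sqrt(h) = sqrt(h)*(2 + h))
(80 + Q(13))**2 = (80 + sqrt(13)*(2 + 13))**2 = (80 + sqrt(13)*15)**2 = (80 + 15*sqrt(13))**2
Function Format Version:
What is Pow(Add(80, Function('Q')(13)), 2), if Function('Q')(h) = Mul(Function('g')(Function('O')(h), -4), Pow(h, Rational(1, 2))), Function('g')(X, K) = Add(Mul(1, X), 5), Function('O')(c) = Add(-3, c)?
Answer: Add(9325, Mul(2400, Pow(13, Rational(1, 2)))) ≈ 17978.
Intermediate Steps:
Function('g')(X, K) = Add(5, X) (Function('g')(X, K) = Add(X, 5) = Add(5, X))
Function('Q')(h) = Mul(Pow(h, Rational(1, 2)), Add(2, h)) (Function('Q')(h) = Mul(Add(5, Add(-3, h)), Pow(h, Rational(1, 2))) = Mul(Add(2, h), Pow(h, Rational(1, 2))) = Mul(Pow(h, Rational(1, 2)), Add(2, h)))
Pow(Add(80, Function('Q')(13)), 2) = Pow(Add(80, Mul(Pow(13, Rational(1, 2)), Add(2, 13))), 2) = Pow(Add(80, Mul(Pow(13, Rational(1, 2)), 15)), 2) = Pow(Add(80, Mul(15, Pow(13, Rational(1, 2)))), 2)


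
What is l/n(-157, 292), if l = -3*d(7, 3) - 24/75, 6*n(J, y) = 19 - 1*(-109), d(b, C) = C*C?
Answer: -2049/1600 ≈ -1.2806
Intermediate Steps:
d(b, C) = C**2
n(J, y) = 64/3 (n(J, y) = (19 - 1*(-109))/6 = (19 + 109)/6 = (1/6)*128 = 64/3)
l = -683/25 (l = -3*3**2 - 24/75 = -3*9 - 24*1/75 = -27 - 8/25 = -683/25 ≈ -27.320)
l/n(-157, 292) = -683/(25*64/3) = -683/25*3/64 = -2049/1600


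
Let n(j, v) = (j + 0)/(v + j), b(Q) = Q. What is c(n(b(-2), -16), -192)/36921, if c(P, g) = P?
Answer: 1/332289 ≈ 3.0094e-6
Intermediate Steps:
n(j, v) = j/(j + v)
c(n(b(-2), -16), -192)/36921 = -2/(-2 - 16)/36921 = -2/(-18)*(1/36921) = -2*(-1/18)*(1/36921) = (⅑)*(1/36921) = 1/332289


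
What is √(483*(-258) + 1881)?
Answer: 3*I*√13637 ≈ 350.33*I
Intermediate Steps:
√(483*(-258) + 1881) = √(-124614 + 1881) = √(-122733) = 3*I*√13637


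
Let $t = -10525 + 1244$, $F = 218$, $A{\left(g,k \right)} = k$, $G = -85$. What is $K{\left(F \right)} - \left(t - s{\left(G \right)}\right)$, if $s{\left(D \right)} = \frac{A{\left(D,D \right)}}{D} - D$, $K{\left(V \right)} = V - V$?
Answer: $9367$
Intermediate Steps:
$K{\left(V \right)} = 0$
$t = -9281$
$s{\left(D \right)} = 1 - D$ ($s{\left(D \right)} = \frac{D}{D} - D = 1 - D$)
$K{\left(F \right)} - \left(t - s{\left(G \right)}\right) = 0 + \left(\left(1 - -85\right) - -9281\right) = 0 + \left(\left(1 + 85\right) + 9281\right) = 0 + \left(86 + 9281\right) = 0 + 9367 = 9367$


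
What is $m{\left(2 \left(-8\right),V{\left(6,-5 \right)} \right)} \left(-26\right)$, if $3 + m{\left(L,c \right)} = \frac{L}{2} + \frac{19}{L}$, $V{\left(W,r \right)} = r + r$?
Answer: $\frac{2535}{8} \approx 316.88$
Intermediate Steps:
$V{\left(W,r \right)} = 2 r$
$m{\left(L,c \right)} = -3 + \frac{L}{2} + \frac{19}{L}$ ($m{\left(L,c \right)} = -3 + \left(\frac{L}{2} + \frac{19}{L}\right) = -3 + \frac{L}{2} + \frac{19}{L}$)
$m{\left(2 \left(-8\right),V{\left(6,-5 \right)} \right)} \left(-26\right) = \left(-3 + \frac{2 \left(-8\right)}{2} + \frac{19}{2 \left(-8\right)}\right) \left(-26\right) = \left(-3 + \frac{1}{2} \left(-16\right) + \frac{19}{-16}\right) \left(-26\right) = \left(-3 - 8 + 19 \left(- \frac{1}{16}\right)\right) \left(-26\right) = \left(-3 - 8 - \frac{19}{16}\right) \left(-26\right) = \left(- \frac{195}{16}\right) \left(-26\right) = \frac{2535}{8}$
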